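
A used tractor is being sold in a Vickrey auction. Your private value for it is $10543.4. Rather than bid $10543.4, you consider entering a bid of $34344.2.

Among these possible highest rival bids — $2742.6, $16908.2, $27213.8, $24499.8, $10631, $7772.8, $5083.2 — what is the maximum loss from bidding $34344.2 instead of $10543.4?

$2742.6: same outcome either way → loss $0.
$16908.2: truthful gives $0, deviation gives −$6364.8 → loss $6364.8.
$27213.8: truthful gives $0, deviation gives −$16670.4 → loss $16670.4.
$24499.8: truthful gives $0, deviation gives −$13956.4 → loss $13956.4.
$10631: truthful gives $0, deviation gives −$87.6 → loss $87.6.
$7772.8: same outcome either way → loss $0.
$5083.2: same outcome either way → loss $0.
Maximum loss: $16670.4.

$16670.4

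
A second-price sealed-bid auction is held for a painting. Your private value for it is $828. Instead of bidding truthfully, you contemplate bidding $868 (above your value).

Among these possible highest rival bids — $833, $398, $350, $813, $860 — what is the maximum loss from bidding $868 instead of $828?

$32

$833: truthful gives $0, deviation gives −$5 → loss $5.
$398: same outcome either way → loss $0.
$350: same outcome either way → loss $0.
$813: same outcome either way → loss $0.
$860: truthful gives $0, deviation gives −$32 → loss $32.
Maximum loss: $32.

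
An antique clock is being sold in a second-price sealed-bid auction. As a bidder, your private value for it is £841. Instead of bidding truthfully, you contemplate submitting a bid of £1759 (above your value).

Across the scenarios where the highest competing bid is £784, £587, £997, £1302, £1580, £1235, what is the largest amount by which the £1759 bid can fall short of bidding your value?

£739

£784: same outcome either way → loss £0.
£587: same outcome either way → loss £0.
£997: truthful gives £0, deviation gives −£156 → loss £156.
£1302: truthful gives £0, deviation gives −£461 → loss £461.
£1580: truthful gives £0, deviation gives −£739 → loss £739.
£1235: truthful gives £0, deviation gives −£394 → loss £394.
Maximum loss: £739.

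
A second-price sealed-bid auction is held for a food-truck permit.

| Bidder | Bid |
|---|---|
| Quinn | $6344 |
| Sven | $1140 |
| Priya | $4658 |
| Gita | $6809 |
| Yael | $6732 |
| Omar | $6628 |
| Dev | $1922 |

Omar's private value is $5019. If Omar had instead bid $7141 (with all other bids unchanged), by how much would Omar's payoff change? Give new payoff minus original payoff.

−$1790

The highest bid among the other bidders is $6809; Omar's bid doesn't change that.
Original bid $6628: Omar is not highest (top rival bid is $6809); payoff $0.
Alternative bid $7141: Omar is highest, pays the top rival bid $6809; payoff $5019 − $6809 = −$1790.
Change in payoff = −$1790 − ($0) = −$1790.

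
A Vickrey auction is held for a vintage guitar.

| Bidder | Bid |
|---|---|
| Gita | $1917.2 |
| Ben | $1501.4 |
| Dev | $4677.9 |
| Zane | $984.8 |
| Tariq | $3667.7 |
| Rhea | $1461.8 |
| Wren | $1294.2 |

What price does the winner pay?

$3667.7

Highest bid: Dev at $4677.9, so Dev wins.
Second-highest bid: Tariq at $3667.7 — that is the price the winner pays.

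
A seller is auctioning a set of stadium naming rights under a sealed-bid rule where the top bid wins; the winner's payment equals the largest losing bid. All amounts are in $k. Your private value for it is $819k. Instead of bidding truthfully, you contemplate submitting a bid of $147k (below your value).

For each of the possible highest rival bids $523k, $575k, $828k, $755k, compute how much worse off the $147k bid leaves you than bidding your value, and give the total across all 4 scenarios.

$604k

The deviation costs you only when the competing bid falls strictly between $147k and $819k; elsewhere both bids give the same outcome.
$523k: truthful payoff $296k, deviation payoff $0k → loss $296k.
$575k: truthful payoff $244k, deviation payoff $0k → loss $244k.
$828k: outcomes coincide → loss $0k.
$755k: truthful payoff $64k, deviation payoff $0k → loss $64k.
Total loss = $296k + $244k + $64k = $604k.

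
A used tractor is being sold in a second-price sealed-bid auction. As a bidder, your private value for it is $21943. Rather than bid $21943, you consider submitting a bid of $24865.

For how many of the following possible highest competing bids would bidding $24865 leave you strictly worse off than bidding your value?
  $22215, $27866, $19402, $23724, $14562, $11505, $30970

The deviation hurts exactly when the highest competing bid lies strictly between $21943 and $24865 — overbidding then wins at a price above your value.
$22215: inside the interval → strictly worse (loss $272).
$27866: above both → same outcome either way.
$19402: below both → same outcome either way.
$23724: inside the interval → strictly worse (loss $1781).
$14562: below both → same outcome either way.
$11505: below both → same outcome either way.
$30970: above both → same outcome either way.
Count: 2.

2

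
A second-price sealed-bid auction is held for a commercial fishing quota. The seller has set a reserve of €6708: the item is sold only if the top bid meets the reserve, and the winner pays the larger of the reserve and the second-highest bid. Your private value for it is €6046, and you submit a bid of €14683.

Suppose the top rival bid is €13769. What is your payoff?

Your bid €14683 is the highest and exceeds the reserve.
Price = max(second-highest bid, reserve) = max(€13769, €6708) = €13769.
Payoff = €6046 − €13769 = −€7723.

−€7723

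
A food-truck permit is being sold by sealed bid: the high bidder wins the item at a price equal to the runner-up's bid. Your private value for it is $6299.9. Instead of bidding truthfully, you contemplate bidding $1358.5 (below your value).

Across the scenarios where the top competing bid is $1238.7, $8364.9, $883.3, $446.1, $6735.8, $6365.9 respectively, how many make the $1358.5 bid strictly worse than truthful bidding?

0

The deviation hurts exactly when the highest competing bid lies strictly between $1358.5 and $6299.9 — underbidding then forfeits a profitable win.
$1238.7: below both → same outcome either way.
$8364.9: above both → same outcome either way.
$883.3: below both → same outcome either way.
$446.1: below both → same outcome either way.
$6735.8: above both → same outcome either way.
$6365.9: above both → same outcome either way.
Count: 0.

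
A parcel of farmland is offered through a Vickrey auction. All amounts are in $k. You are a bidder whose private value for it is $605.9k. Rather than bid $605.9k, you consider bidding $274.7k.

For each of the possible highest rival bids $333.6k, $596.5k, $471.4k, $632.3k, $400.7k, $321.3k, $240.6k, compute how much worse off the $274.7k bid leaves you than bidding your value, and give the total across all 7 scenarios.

$906k

The deviation costs you only when the competing bid falls strictly between $274.7k and $605.9k; elsewhere both bids give the same outcome.
$333.6k: truthful payoff $272.3k, deviation payoff $0k → loss $272.3k.
$596.5k: truthful payoff $9.4k, deviation payoff $0k → loss $9.4k.
$471.4k: truthful payoff $134.5k, deviation payoff $0k → loss $134.5k.
$632.3k: outcomes coincide → loss $0k.
$400.7k: truthful payoff $205.2k, deviation payoff $0k → loss $205.2k.
$321.3k: truthful payoff $284.6k, deviation payoff $0k → loss $284.6k.
$240.6k: outcomes coincide → loss $0k.
Total loss = $272.3k + $9.4k + $134.5k + $205.2k + $284.6k = $906k.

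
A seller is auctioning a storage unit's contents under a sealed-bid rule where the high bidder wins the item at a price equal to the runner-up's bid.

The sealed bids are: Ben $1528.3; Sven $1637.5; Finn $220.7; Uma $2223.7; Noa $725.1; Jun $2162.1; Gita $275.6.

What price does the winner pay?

$2162.1

Highest bid: Uma at $2223.7, so Uma wins.
Second-highest bid: Jun at $2162.1 — that is the price the winner pays.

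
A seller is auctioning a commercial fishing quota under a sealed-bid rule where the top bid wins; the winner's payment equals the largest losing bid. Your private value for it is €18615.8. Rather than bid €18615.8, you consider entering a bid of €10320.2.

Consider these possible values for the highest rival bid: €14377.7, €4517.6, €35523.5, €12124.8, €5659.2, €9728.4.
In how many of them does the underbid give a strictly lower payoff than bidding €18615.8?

2

The deviation hurts exactly when the highest competing bid lies strictly between €10320.2 and €18615.8 — underbidding then forfeits a profitable win.
€14377.7: inside the interval → strictly worse (loss €4238.1).
€4517.6: below both → same outcome either way.
€35523.5: above both → same outcome either way.
€12124.8: inside the interval → strictly worse (loss €6491).
€5659.2: below both → same outcome either way.
€9728.4: below both → same outcome either way.
Count: 2.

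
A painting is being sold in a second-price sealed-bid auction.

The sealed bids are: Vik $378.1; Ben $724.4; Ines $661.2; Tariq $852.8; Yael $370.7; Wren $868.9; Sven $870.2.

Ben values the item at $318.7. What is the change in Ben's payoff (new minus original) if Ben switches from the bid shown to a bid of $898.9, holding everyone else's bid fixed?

The highest bid among the other bidders is $870.2; Ben's bid doesn't change that.
Original bid $724.4: Ben is not highest (top rival bid is $870.2); payoff $0.
Alternative bid $898.9: Ben is highest, pays the top rival bid $870.2; payoff $318.7 − $870.2 = −$551.5.
Change in payoff = −$551.5 − ($0) = −$551.5.

−$551.5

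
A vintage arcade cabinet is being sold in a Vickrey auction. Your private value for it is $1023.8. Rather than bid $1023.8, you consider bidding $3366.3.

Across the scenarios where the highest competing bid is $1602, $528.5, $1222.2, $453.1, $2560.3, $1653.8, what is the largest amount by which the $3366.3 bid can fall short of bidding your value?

$1602: truthful gives $0, deviation gives −$578.2 → loss $578.2.
$528.5: same outcome either way → loss $0.
$1222.2: truthful gives $0, deviation gives −$198.4 → loss $198.4.
$453.1: same outcome either way → loss $0.
$2560.3: truthful gives $0, deviation gives −$1536.5 → loss $1536.5.
$1653.8: truthful gives $0, deviation gives −$630 → loss $630.
Maximum loss: $1536.5.

$1536.5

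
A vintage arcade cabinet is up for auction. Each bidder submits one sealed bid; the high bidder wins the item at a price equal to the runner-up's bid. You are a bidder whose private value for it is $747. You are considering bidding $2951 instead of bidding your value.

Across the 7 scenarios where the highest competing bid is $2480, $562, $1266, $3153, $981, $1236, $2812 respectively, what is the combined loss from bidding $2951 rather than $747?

The deviation costs you only when the competing bid falls strictly between $747 and $2951; elsewhere both bids give the same outcome.
$2480: truthful payoff $0, deviation payoff −$1733 → loss $1733.
$562: outcomes coincide → loss $0.
$1266: truthful payoff $0, deviation payoff −$519 → loss $519.
$3153: outcomes coincide → loss $0.
$981: truthful payoff $0, deviation payoff −$234 → loss $234.
$1236: truthful payoff $0, deviation payoff −$489 → loss $489.
$2812: truthful payoff $0, deviation payoff −$2065 → loss $2065.
Total loss = $1733 + $519 + $234 + $489 + $2065 = $5040.
Because the price is fixed by the runner-up's bid, deviating from your value can only change a good outcome into a bad one — never the reverse.

$5040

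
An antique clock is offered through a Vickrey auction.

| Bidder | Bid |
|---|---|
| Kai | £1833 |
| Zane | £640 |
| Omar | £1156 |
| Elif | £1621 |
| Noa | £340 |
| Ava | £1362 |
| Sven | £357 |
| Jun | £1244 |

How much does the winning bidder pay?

£1621

Highest bid: Kai at £1833, so Kai wins.
Second-highest bid: Elif at £1621 — that is the price the winner pays.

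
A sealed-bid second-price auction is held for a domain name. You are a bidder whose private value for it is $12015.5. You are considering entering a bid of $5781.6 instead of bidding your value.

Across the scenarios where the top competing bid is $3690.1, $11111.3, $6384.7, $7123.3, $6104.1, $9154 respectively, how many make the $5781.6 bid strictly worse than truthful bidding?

The deviation hurts exactly when the highest competing bid lies strictly between $5781.6 and $12015.5 — underbidding then forfeits a profitable win.
$3690.1: below both → same outcome either way.
$11111.3: inside the interval → strictly worse (loss $904.2).
$6384.7: inside the interval → strictly worse (loss $5630.8).
$7123.3: inside the interval → strictly worse (loss $4892.2).
$6104.1: inside the interval → strictly worse (loss $5911.4).
$9154: inside the interval → strictly worse (loss $2861.5).
Count: 5.

5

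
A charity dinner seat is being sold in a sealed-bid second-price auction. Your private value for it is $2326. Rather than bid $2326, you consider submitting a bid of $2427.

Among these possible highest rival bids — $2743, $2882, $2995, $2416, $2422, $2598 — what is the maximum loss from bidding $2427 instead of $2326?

$2743: same outcome either way → loss $0.
$2882: same outcome either way → loss $0.
$2995: same outcome either way → loss $0.
$2416: truthful gives $0, deviation gives −$90 → loss $90.
$2422: truthful gives $0, deviation gives −$96 → loss $96.
$2598: same outcome either way → loss $0.
Maximum loss: $96.

$96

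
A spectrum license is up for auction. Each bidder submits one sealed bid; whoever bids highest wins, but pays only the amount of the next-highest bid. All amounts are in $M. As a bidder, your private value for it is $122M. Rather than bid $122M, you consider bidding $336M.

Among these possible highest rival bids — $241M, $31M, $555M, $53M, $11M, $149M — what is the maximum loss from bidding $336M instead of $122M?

$119M

$241M: truthful gives $0M, deviation gives −$119M → loss $119M.
$31M: same outcome either way → loss $0M.
$555M: same outcome either way → loss $0M.
$53M: same outcome either way → loss $0M.
$11M: same outcome either way → loss $0M.
$149M: truthful gives $0M, deviation gives −$27M → loss $27M.
Maximum loss: $119M.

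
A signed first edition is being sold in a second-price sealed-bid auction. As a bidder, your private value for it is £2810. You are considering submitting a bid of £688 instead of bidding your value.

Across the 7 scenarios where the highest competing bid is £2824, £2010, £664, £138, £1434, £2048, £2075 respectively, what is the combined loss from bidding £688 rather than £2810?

The deviation costs you only when the competing bid falls strictly between £688 and £2810; elsewhere both bids give the same outcome.
£2824: outcomes coincide → loss £0.
£2010: truthful payoff £800, deviation payoff £0 → loss £800.
£664: outcomes coincide → loss £0.
£138: outcomes coincide → loss £0.
£1434: truthful payoff £1376, deviation payoff £0 → loss £1376.
£2048: truthful payoff £762, deviation payoff £0 → loss £762.
£2075: truthful payoff £735, deviation payoff £0 → loss £735.
Total loss = £800 + £1376 + £762 + £735 = £3673.

£3673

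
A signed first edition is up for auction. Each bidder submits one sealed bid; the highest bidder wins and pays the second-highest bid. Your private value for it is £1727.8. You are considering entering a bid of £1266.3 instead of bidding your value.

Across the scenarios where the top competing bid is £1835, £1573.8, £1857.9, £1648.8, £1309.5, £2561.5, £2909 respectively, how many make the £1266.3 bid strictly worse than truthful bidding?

3

The deviation hurts exactly when the highest competing bid lies strictly between £1266.3 and £1727.8 — underbidding then forfeits a profitable win.
£1835: above both → same outcome either way.
£1573.8: inside the interval → strictly worse (loss £154).
£1857.9: above both → same outcome either way.
£1648.8: inside the interval → strictly worse (loss £79).
£1309.5: inside the interval → strictly worse (loss £418.3).
£2561.5: above both → same outcome either way.
£2909: above both → same outcome either way.
Count: 3.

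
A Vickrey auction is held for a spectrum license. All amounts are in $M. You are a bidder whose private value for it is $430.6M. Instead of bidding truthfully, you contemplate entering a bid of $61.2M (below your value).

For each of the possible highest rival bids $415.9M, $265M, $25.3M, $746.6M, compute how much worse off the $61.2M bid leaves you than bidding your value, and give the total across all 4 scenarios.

The deviation costs you only when the competing bid falls strictly between $61.2M and $430.6M; elsewhere both bids give the same outcome.
$415.9M: truthful payoff $14.7M, deviation payoff $0M → loss $14.7M.
$265M: truthful payoff $165.6M, deviation payoff $0M → loss $165.6M.
$25.3M: outcomes coincide → loss $0M.
$746.6M: outcomes coincide → loss $0M.
Total loss = $14.7M + $165.6M = $180.3M.

$180.3M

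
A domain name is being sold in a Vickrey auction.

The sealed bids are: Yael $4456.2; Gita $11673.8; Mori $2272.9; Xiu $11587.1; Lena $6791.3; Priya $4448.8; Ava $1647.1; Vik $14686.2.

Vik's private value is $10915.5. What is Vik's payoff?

−$758.3

Highest bid: Vik at $14686.2, so Vik wins.
Second-highest bid: Gita at $11673.8 — that is the price the winner pays.
Vik's payoff = value − price = $10915.5 − $11673.8 = −$758.3.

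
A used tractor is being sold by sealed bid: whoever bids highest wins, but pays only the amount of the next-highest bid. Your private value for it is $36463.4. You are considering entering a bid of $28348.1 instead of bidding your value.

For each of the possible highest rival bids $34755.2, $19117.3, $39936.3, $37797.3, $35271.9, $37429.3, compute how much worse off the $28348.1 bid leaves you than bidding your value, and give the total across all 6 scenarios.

The deviation costs you only when the competing bid falls strictly between $28348.1 and $36463.4; elsewhere both bids give the same outcome.
$34755.2: truthful payoff $1708.2, deviation payoff $0 → loss $1708.2.
$19117.3: outcomes coincide → loss $0.
$39936.3: outcomes coincide → loss $0.
$37797.3: outcomes coincide → loss $0.
$35271.9: truthful payoff $1191.5, deviation payoff $0 → loss $1191.5.
$37429.3: outcomes coincide → loss $0.
Total loss = $1708.2 + $1191.5 = $2899.7.

$2899.7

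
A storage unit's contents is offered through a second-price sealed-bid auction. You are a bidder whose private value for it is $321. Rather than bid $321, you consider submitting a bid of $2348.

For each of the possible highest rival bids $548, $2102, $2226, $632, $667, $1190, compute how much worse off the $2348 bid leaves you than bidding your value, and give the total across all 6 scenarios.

The deviation costs you only when the competing bid falls strictly between $321 and $2348; elsewhere both bids give the same outcome.
$548: truthful payoff $0, deviation payoff −$227 → loss $227.
$2102: truthful payoff $0, deviation payoff −$1781 → loss $1781.
$2226: truthful payoff $0, deviation payoff −$1905 → loss $1905.
$632: truthful payoff $0, deviation payoff −$311 → loss $311.
$667: truthful payoff $0, deviation payoff −$346 → loss $346.
$1190: truthful payoff $0, deviation payoff −$869 → loss $869.
Total loss = $227 + $1781 + $1905 + $311 + $346 + $869 = $5439.

$5439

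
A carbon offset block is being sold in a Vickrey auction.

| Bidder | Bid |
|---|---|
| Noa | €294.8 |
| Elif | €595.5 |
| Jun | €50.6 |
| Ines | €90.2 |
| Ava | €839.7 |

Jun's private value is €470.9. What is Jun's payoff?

€0

Highest bid: Ava at €839.7, so Ava wins.
Second-highest bid: Elif at €595.5 — that is the price the winner pays.
Jun did not win, so Jun pays nothing and receives nothing: payoff €0.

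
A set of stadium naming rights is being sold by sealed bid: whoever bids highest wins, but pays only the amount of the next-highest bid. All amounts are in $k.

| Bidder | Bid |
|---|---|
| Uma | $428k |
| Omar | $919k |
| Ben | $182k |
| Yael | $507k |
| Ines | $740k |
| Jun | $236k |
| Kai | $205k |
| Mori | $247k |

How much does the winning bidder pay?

$740k

Highest bid: Omar at $919k, so Omar wins.
Second-highest bid: Ines at $740k — that is the price the winner pays.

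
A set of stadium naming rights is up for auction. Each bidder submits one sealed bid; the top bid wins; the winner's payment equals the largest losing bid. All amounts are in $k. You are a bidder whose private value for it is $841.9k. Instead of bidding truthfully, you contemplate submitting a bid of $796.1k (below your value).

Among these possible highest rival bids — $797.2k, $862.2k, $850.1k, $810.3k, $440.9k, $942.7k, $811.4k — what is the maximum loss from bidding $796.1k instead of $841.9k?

$44.7k

$797.2k: truthful gives $44.7k, deviation gives $0k → loss $44.7k.
$862.2k: same outcome either way → loss $0k.
$850.1k: same outcome either way → loss $0k.
$810.3k: truthful gives $31.6k, deviation gives $0k → loss $31.6k.
$440.9k: same outcome either way → loss $0k.
$942.7k: same outcome either way → loss $0k.
$811.4k: truthful gives $30.5k, deviation gives $0k → loss $30.5k.
Maximum loss: $44.7k.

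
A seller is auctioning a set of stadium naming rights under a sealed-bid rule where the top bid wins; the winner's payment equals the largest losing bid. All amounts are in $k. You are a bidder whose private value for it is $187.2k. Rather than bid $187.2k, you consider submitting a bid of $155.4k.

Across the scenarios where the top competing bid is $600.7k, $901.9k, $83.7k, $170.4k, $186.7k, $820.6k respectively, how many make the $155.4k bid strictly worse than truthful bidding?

The deviation hurts exactly when the highest competing bid lies strictly between $155.4k and $187.2k — underbidding then forfeits a profitable win.
$600.7k: above both → same outcome either way.
$901.9k: above both → same outcome either way.
$83.7k: below both → same outcome either way.
$170.4k: inside the interval → strictly worse (loss $16.8k).
$186.7k: inside the interval → strictly worse (loss $0.5k).
$820.6k: above both → same outcome either way.
Count: 2.

2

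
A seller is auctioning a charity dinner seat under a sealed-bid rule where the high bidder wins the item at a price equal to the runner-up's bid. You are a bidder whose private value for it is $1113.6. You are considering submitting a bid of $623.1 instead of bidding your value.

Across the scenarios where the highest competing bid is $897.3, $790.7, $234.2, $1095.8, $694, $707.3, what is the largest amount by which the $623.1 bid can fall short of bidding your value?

$419.6

$897.3: truthful gives $216.3, deviation gives $0 → loss $216.3.
$790.7: truthful gives $322.9, deviation gives $0 → loss $322.9.
$234.2: same outcome either way → loss $0.
$1095.8: truthful gives $17.8, deviation gives $0 → loss $17.8.
$694: truthful gives $419.6, deviation gives $0 → loss $419.6.
$707.3: truthful gives $406.3, deviation gives $0 → loss $406.3.
Maximum loss: $419.6.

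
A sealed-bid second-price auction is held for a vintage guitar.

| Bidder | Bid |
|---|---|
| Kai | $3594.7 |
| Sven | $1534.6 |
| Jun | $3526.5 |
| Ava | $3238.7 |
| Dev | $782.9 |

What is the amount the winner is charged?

$3526.5

Highest bid: Kai at $3594.7, so Kai wins.
Second-highest bid: Jun at $3526.5 — that is the price the winner pays.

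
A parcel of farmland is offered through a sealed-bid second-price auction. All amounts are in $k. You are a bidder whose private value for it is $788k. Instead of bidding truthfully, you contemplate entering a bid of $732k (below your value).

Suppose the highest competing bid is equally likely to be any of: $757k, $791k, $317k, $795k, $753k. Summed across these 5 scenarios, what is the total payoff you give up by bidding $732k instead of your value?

$66k

The deviation costs you only when the competing bid falls strictly between $732k and $788k; elsewhere both bids give the same outcome.
$757k: truthful payoff $31k, deviation payoff $0k → loss $31k.
$791k: outcomes coincide → loss $0k.
$317k: outcomes coincide → loss $0k.
$795k: outcomes coincide → loss $0k.
$753k: truthful payoff $35k, deviation payoff $0k → loss $35k.
Total loss = $31k + $35k = $66k.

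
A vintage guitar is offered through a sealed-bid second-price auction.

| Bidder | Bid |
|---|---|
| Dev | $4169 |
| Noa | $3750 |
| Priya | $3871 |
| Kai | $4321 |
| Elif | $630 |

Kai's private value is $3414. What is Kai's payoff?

Highest bid: Kai at $4321, so Kai wins.
Second-highest bid: Dev at $4169 — that is the price the winner pays.
Kai's payoff = value − price = $3414 − $4169 = −$755.

−$755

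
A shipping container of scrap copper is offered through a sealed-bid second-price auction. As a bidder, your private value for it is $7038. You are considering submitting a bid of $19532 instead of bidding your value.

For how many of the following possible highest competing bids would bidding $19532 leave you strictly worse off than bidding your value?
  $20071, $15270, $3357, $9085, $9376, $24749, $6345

The deviation hurts exactly when the highest competing bid lies strictly between $7038 and $19532 — overbidding then wins at a price above your value.
$20071: above both → same outcome either way.
$15270: inside the interval → strictly worse (loss $8232).
$3357: below both → same outcome either way.
$9085: inside the interval → strictly worse (loss $2047).
$9376: inside the interval → strictly worse (loss $2338).
$24749: above both → same outcome either way.
$6345: below both → same outcome either way.
Count: 3.

3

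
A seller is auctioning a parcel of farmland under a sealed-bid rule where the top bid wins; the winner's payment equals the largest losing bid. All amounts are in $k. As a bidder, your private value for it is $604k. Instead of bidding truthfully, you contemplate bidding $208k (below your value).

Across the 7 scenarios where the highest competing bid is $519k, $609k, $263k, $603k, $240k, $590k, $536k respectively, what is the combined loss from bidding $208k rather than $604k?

The deviation costs you only when the competing bid falls strictly between $208k and $604k; elsewhere both bids give the same outcome.
$519k: truthful payoff $85k, deviation payoff $0k → loss $85k.
$609k: outcomes coincide → loss $0k.
$263k: truthful payoff $341k, deviation payoff $0k → loss $341k.
$603k: truthful payoff $1k, deviation payoff $0k → loss $1k.
$240k: truthful payoff $364k, deviation payoff $0k → loss $364k.
$590k: truthful payoff $14k, deviation payoff $0k → loss $14k.
$536k: truthful payoff $68k, deviation payoff $0k → loss $68k.
Total loss = $85k + $341k + $1k + $364k + $14k + $68k = $873k.
Because the price is fixed by the runner-up's bid, deviating from your value can only change a good outcome into a bad one — never the reverse.

$873k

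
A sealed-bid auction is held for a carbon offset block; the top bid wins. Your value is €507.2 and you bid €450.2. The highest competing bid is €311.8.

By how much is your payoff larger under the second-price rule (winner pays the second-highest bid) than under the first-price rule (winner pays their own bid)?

You have the highest bid, so you win under either rule.
Second-price: pay €311.8 → payoff €195.4.
First-price: pay your own bid €450.2 → payoff €57.
Difference = €195.4 − (€57) = €138.4.

€138.4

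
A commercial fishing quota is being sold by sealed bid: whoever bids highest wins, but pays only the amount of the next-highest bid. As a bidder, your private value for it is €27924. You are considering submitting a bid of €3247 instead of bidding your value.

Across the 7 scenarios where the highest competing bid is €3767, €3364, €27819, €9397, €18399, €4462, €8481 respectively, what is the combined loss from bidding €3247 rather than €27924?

€119779

The deviation costs you only when the competing bid falls strictly between €3247 and €27924; elsewhere both bids give the same outcome.
€3767: truthful payoff €24157, deviation payoff €0 → loss €24157.
€3364: truthful payoff €24560, deviation payoff €0 → loss €24560.
€27819: truthful payoff €105, deviation payoff €0 → loss €105.
€9397: truthful payoff €18527, deviation payoff €0 → loss €18527.
€18399: truthful payoff €9525, deviation payoff €0 → loss €9525.
€4462: truthful payoff €23462, deviation payoff €0 → loss €23462.
€8481: truthful payoff €19443, deviation payoff €0 → loss €19443.
Total loss = €24157 + €24560 + €105 + €18527 + €9525 + €23462 + €19443 = €119779.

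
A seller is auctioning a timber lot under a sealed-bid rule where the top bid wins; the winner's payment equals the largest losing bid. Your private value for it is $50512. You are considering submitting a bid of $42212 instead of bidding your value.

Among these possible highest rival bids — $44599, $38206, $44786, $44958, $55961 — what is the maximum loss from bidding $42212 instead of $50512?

$5913

$44599: truthful gives $5913, deviation gives $0 → loss $5913.
$38206: same outcome either way → loss $0.
$44786: truthful gives $5726, deviation gives $0 → loss $5726.
$44958: truthful gives $5554, deviation gives $0 → loss $5554.
$55961: same outcome either way → loss $0.
Maximum loss: $5913.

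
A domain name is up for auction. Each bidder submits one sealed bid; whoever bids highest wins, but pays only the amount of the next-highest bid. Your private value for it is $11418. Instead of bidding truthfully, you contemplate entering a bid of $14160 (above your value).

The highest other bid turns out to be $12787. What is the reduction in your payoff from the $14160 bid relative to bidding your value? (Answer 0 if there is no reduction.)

$1369

Bidding your value $11418: you lose (since $11418 < $12787). Payoff $0.
Bidding $14160: you win and pay $12787. Payoff $11418 − $12787 = −$1369.
The competing bid $12787 lies between your value and your inflated bid, so overbidding wins an item priced above your value.
Loss from deviating = $0 − (−$1369) = $1369.
In a second-price auction your bid sets only whether you win, not what you pay, so bidding your true value is weakly dominant.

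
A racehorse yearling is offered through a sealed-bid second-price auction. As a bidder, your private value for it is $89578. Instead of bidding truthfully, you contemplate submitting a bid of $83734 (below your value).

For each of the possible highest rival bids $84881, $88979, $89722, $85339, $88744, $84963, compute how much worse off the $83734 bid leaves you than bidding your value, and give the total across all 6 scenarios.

The deviation costs you only when the competing bid falls strictly between $83734 and $89578; elsewhere both bids give the same outcome.
$84881: truthful payoff $4697, deviation payoff $0 → loss $4697.
$88979: truthful payoff $599, deviation payoff $0 → loss $599.
$89722: outcomes coincide → loss $0.
$85339: truthful payoff $4239, deviation payoff $0 → loss $4239.
$88744: truthful payoff $834, deviation payoff $0 → loss $834.
$84963: truthful payoff $4615, deviation payoff $0 → loss $4615.
Total loss = $4697 + $599 + $4239 + $834 + $4615 = $14984.

$14984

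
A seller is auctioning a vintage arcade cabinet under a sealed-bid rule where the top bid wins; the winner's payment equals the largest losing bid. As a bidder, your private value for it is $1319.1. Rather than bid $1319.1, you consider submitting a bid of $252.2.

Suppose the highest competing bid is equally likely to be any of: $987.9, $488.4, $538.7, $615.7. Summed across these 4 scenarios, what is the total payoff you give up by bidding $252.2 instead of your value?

The deviation costs you only when the competing bid falls strictly between $252.2 and $1319.1; elsewhere both bids give the same outcome.
$987.9: truthful payoff $331.2, deviation payoff $0 → loss $331.2.
$488.4: truthful payoff $830.7, deviation payoff $0 → loss $830.7.
$538.7: truthful payoff $780.4, deviation payoff $0 → loss $780.4.
$615.7: truthful payoff $703.4, deviation payoff $0 → loss $703.4.
Total loss = $331.2 + $830.7 + $780.4 + $703.4 = $2645.7.
In a second-price auction your bid sets only whether you win, not what you pay, so bidding your true value is weakly dominant.

$2645.7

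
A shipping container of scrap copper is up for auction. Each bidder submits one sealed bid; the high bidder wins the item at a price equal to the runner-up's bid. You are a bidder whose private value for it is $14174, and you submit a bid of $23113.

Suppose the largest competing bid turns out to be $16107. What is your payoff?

−$1933

Your bid $23113 exceeds the highest competing bid $16107, so you win.
In a second-price auction the winner pays the second-highest bid, $16107.
Payoff = value − price = $14174 − $16107 = −$1933.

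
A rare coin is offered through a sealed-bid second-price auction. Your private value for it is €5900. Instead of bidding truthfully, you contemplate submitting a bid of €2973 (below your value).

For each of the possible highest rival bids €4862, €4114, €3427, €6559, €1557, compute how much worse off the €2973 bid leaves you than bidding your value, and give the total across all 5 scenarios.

€5297

The deviation costs you only when the competing bid falls strictly between €2973 and €5900; elsewhere both bids give the same outcome.
€4862: truthful payoff €1038, deviation payoff €0 → loss €1038.
€4114: truthful payoff €1786, deviation payoff €0 → loss €1786.
€3427: truthful payoff €2473, deviation payoff €0 → loss €2473.
€6559: outcomes coincide → loss €0.
€1557: outcomes coincide → loss €0.
Total loss = €1038 + €1786 + €2473 = €5297.
In a second-price auction your bid sets only whether you win, not what you pay, so bidding your true value is weakly dominant.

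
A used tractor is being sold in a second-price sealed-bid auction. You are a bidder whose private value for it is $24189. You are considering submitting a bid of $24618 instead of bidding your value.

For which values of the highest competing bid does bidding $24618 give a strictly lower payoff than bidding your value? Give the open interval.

If the competing bid is below $24189, both bids win at the same price — no difference.
If it is above $24618, both bids lose — no difference.
If it lies strictly between $24189 and $24618, bidding your value loses (payoff 0) while bidding $24618 wins at a price above your value (payoff negative).
So the deviation strictly hurts on the open interval ($24189, $24618).
Truthful bidding weakly dominates here: raising your bid can only win items priced above your value, and lowering it can only forfeit items priced below.

($24189, $24618)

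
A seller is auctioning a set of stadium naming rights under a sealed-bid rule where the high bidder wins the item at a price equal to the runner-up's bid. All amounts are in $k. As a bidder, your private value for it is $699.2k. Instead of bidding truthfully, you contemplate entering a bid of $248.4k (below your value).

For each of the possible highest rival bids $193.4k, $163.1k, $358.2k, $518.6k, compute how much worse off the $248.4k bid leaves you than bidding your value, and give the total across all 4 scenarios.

$521.6k

The deviation costs you only when the competing bid falls strictly between $248.4k and $699.2k; elsewhere both bids give the same outcome.
$193.4k: outcomes coincide → loss $0k.
$163.1k: outcomes coincide → loss $0k.
$358.2k: truthful payoff $341k, deviation payoff $0k → loss $341k.
$518.6k: truthful payoff $180.6k, deviation payoff $0k → loss $180.6k.
Total loss = $341k + $180.6k = $521.6k.
In a second-price auction your bid sets only whether you win, not what you pay, so bidding your true value is weakly dominant.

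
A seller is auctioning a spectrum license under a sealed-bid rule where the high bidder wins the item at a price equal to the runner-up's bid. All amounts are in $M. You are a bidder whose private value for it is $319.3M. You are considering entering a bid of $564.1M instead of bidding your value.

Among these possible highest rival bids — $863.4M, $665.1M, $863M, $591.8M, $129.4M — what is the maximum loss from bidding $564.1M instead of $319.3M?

$863.4M: same outcome either way → loss $0M.
$665.1M: same outcome either way → loss $0M.
$863M: same outcome either way → loss $0M.
$591.8M: same outcome either way → loss $0M.
$129.4M: same outcome either way → loss $0M.
Maximum loss: $0M.

$0M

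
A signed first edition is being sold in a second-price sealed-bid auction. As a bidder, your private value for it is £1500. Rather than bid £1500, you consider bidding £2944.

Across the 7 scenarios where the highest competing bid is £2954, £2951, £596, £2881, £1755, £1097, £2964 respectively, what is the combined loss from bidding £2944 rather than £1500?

£1636

The deviation costs you only when the competing bid falls strictly between £1500 and £2944; elsewhere both bids give the same outcome.
£2954: outcomes coincide → loss £0.
£2951: outcomes coincide → loss £0.
£596: outcomes coincide → loss £0.
£2881: truthful payoff £0, deviation payoff −£1381 → loss £1381.
£1755: truthful payoff £0, deviation payoff −£255 → loss £255.
£1097: outcomes coincide → loss £0.
£2964: outcomes coincide → loss £0.
Total loss = £1381 + £255 = £1636.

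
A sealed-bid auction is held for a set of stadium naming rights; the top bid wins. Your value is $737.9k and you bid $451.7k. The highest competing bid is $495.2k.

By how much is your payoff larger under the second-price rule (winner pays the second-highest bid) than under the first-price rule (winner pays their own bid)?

Your bid $451.7k is below $495.2k, so you lose under either rule.
Payoff is $0k in both cases; difference = $0k.

$0k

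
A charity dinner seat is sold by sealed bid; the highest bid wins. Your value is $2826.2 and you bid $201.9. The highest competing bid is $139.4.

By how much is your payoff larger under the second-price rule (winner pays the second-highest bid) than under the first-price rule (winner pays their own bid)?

$62.5

You have the highest bid, so you win under either rule.
Second-price: pay $139.4 → payoff $2686.8.
First-price: pay your own bid $201.9 → payoff $2624.3.
Difference = $2686.8 − ($2624.3) = $62.5.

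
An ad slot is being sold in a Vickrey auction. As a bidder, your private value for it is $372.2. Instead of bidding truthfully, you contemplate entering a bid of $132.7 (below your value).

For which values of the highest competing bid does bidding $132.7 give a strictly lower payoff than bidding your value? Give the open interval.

($132.7, $372.2)

If the competing bid is below $132.7, both bids win at the same price — no difference.
If it is above $372.2, both bids lose — no difference.
If it lies strictly between $132.7 and $372.2, bidding your value wins at a price below your value (positive payoff) while bidding $132.7 loses (payoff 0).
So the deviation strictly hurts on the open interval ($132.7, $372.2).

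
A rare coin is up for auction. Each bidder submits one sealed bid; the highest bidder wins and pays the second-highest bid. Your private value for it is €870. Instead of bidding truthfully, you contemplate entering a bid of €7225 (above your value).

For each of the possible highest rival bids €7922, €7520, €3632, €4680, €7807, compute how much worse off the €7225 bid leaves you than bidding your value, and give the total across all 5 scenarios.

The deviation costs you only when the competing bid falls strictly between €870 and €7225; elsewhere both bids give the same outcome.
€7922: outcomes coincide → loss €0.
€7520: outcomes coincide → loss €0.
€3632: truthful payoff €0, deviation payoff −€2762 → loss €2762.
€4680: truthful payoff €0, deviation payoff −€3810 → loss €3810.
€7807: outcomes coincide → loss €0.
Total loss = €2762 + €3810 = €6572.
Truthful bidding weakly dominates here: raising your bid can only win items priced above your value, and lowering it can only forfeit items priced below.

€6572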